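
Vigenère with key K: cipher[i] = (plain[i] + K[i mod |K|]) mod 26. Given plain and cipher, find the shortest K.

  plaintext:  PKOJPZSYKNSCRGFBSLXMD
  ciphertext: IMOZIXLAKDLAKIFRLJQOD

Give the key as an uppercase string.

TCAQTY

  i= 0: I-P = 19 → T
  i= 1: M-K =  2 → C
  i= 2: O-O =  0 → A
  i= 3: Z-J = 16 → Q
  i= 4: I-P = 19 → T
  i= 5: X-Z = 24 → Y
  i= 6: L-S = 19 → T
  i= 7: A-Y =  2 → C
  i= 8: K-K =  0 → A
  i= 9: D-N = 16 → Q
  i=10: L-S = 19 → T
  i=11: A-C = 24 → Y
  i=12: K-R = 19 → T
  i=13: I-G =  2 → C
  i=14: F-F =  0 → A
  i=15: R-B = 16 → Q
  i=16: L-S = 19 → T
  i=17: J-L = 24 → Y
  i=18: Q-X = 19 → T
  i=19: O-M =  2 → C
  i=20: D-D =  0 → A
  shifts repeat with period 6: TCAQTY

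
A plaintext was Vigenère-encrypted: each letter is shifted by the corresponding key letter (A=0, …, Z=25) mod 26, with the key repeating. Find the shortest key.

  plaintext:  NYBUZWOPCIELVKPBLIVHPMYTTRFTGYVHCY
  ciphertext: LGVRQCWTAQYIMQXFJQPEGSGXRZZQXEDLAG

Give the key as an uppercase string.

  i= 0: L-N = 24 → Y
  i= 1: G-Y =  8 → I
  i= 2: V-B = 20 → U
  i= 3: R-U = 23 → X
  i= 4: Q-Z = 17 → R
  i= 5: C-W =  6 → G
  i= 6: W-O =  8 → I
  i= 7: T-P =  4 → E
  i= 8: A-C = 24 → Y
  i= 9: Q-I =  8 → I
  i=10: Y-E = 20 → U
  i=11: I-L = 23 → X
  i=12: M-V = 17 → R
  i=13: Q-K =  6 → G
  i=14: X-P =  8 → I
  i=15: F-B =  4 → E
  i=16: J-L = 24 → Y
  i=17: Q-I =  8 → I
  i=18: P-V = 20 → U
  i=19: E-H = 23 → X
  i=20: G-P = 17 → R
  i=21: S-M =  6 → G
  i=22: G-Y =  8 → I
  i=23: X-T =  4 → E
  i=24: R-T = 24 → Y
  i=25: Z-R =  8 → I
  i=26: Z-F = 20 → U
  i=27: Q-T = 23 → X
  i=28: X-G = 17 → R
  i=29: E-Y =  6 → G
  i=30: D-V =  8 → I
  i=31: L-H =  4 → E
  i=32: A-C = 24 → Y
  i=33: G-Y =  8 → I
  shifts repeat with period 8: YIUXRGIE

YIUXRGIE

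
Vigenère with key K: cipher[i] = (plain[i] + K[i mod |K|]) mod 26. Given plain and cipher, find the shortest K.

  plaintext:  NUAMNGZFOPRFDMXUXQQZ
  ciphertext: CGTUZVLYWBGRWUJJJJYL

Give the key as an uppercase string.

  i= 0: C-N = 15 → P
  i= 1: G-U = 12 → M
  i= 2: T-A = 19 → T
  i= 3: U-M =  8 → I
  i= 4: Z-N = 12 → M
  i= 5: V-G = 15 → P
  i= 6: L-Z = 12 → M
  i= 7: Y-F = 19 → T
  i= 8: W-O =  8 → I
  i= 9: B-P = 12 → M
  i=10: G-R = 15 → P
  i=11: R-F = 12 → M
  i=12: W-D = 19 → T
  i=13: U-M =  8 → I
  i=14: J-X = 12 → M
  i=15: J-U = 15 → P
  i=16: J-X = 12 → M
  i=17: J-Q = 19 → T
  i=18: Y-Q =  8 → I
  i=19: L-Z = 12 → M
  shifts repeat with period 5: PMTIM

PMTIM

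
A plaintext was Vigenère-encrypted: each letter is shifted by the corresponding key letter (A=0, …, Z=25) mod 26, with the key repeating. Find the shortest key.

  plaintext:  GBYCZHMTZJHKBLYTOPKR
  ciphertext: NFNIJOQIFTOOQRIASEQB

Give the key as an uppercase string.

  i= 0: N-G =  7 → H
  i= 1: F-B =  4 → E
  i= 2: N-Y = 15 → P
  i= 3: I-C =  6 → G
  i= 4: J-Z = 10 → K
  i= 5: O-H =  7 → H
  i= 6: Q-M =  4 → E
  i= 7: I-T = 15 → P
  i= 8: F-Z =  6 → G
  i= 9: T-J = 10 → K
  i=10: O-H =  7 → H
  i=11: O-K =  4 → E
  i=12: Q-B = 15 → P
  i=13: R-L =  6 → G
  i=14: I-Y = 10 → K
  i=15: A-T =  7 → H
  i=16: S-O =  4 → E
  i=17: E-P = 15 → P
  i=18: Q-K =  6 → G
  i=19: B-R = 10 → K
  shifts repeat with period 5: HEPGK

HEPGK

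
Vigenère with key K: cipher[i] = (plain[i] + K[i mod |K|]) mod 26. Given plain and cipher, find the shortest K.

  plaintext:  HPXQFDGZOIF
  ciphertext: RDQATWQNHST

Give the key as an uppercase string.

KOT

  i= 0: R-H = 10 → K
  i= 1: D-P = 14 → O
  i= 2: Q-X = 19 → T
  i= 3: A-Q = 10 → K
  i= 4: T-F = 14 → O
  i= 5: W-D = 19 → T
  i= 6: Q-G = 10 → K
  i= 7: N-Z = 14 → O
  i= 8: H-O = 19 → T
  i= 9: S-I = 10 → K
  i=10: T-F = 14 → O
  shifts repeat with period 3: KOT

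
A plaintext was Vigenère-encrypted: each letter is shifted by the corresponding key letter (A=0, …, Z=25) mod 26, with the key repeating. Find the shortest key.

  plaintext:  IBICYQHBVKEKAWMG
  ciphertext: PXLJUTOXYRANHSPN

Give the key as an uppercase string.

HWD

  i= 0: P-I =  7 → H
  i= 1: X-B = 22 → W
  i= 2: L-I =  3 → D
  i= 3: J-C =  7 → H
  i= 4: U-Y = 22 → W
  i= 5: T-Q =  3 → D
  i= 6: O-H =  7 → H
  i= 7: X-B = 22 → W
  i= 8: Y-V =  3 → D
  i= 9: R-K =  7 → H
  i=10: A-E = 22 → W
  i=11: N-K =  3 → D
  i=12: H-A =  7 → H
  i=13: S-W = 22 → W
  i=14: P-M =  3 → D
  i=15: N-G =  7 → H
  shifts repeat with period 3: HWD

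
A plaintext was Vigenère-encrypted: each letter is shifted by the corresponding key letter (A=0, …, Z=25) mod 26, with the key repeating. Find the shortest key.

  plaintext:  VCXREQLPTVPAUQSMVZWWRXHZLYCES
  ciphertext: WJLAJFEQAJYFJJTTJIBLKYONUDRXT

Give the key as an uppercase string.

BHOJFPT

  i= 0: W-V =  1 → B
  i= 1: J-C =  7 → H
  i= 2: L-X = 14 → O
  i= 3: A-R =  9 → J
  i= 4: J-E =  5 → F
  i= 5: F-Q = 15 → P
  i= 6: E-L = 19 → T
  i= 7: Q-P =  1 → B
  i= 8: A-T =  7 → H
  i= 9: J-V = 14 → O
  i=10: Y-P =  9 → J
  i=11: F-A =  5 → F
  i=12: J-U = 15 → P
  i=13: J-Q = 19 → T
  i=14: T-S =  1 → B
  i=15: T-M =  7 → H
  i=16: J-V = 14 → O
  i=17: I-Z =  9 → J
  i=18: B-W =  5 → F
  i=19: L-W = 15 → P
  i=20: K-R = 19 → T
  i=21: Y-X =  1 → B
  i=22: O-H =  7 → H
  i=23: N-Z = 14 → O
  i=24: U-L =  9 → J
  i=25: D-Y =  5 → F
  i=26: R-C = 15 → P
  i=27: X-E = 19 → T
  i=28: T-S =  1 → B
  shifts repeat with period 7: BHOJFPT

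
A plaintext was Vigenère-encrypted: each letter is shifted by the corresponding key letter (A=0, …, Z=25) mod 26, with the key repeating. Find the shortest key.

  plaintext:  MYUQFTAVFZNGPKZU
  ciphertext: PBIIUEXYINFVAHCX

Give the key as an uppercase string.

DDOSPLX

  i= 0: P-M =  3 → D
  i= 1: B-Y =  3 → D
  i= 2: I-U = 14 → O
  i= 3: I-Q = 18 → S
  i= 4: U-F = 15 → P
  i= 5: E-T = 11 → L
  i= 6: X-A = 23 → X
  i= 7: Y-V =  3 → D
  i= 8: I-F =  3 → D
  i= 9: N-Z = 14 → O
  i=10: F-N = 18 → S
  i=11: V-G = 15 → P
  i=12: A-P = 11 → L
  i=13: H-K = 23 → X
  i=14: C-Z =  3 → D
  i=15: X-U =  3 → D
  shifts repeat with period 7: DDOSPLX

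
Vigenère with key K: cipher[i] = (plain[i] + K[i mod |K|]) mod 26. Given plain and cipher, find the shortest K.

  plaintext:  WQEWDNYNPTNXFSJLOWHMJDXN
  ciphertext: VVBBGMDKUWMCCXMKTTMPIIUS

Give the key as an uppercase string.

  i= 0: V-W = 25 → Z
  i= 1: V-Q =  5 → F
  i= 2: B-E = 23 → X
  i= 3: B-W =  5 → F
  i= 4: G-D =  3 → D
  i= 5: M-N = 25 → Z
  i= 6: D-Y =  5 → F
  i= 7: K-N = 23 → X
  i= 8: U-P =  5 → F
  i= 9: W-T =  3 → D
  i=10: M-N = 25 → Z
  i=11: C-X =  5 → F
  i=12: C-F = 23 → X
  i=13: X-S =  5 → F
  i=14: M-J =  3 → D
  i=15: K-L = 25 → Z
  i=16: T-O =  5 → F
  i=17: T-W = 23 → X
  i=18: M-H =  5 → F
  i=19: P-M =  3 → D
  i=20: I-J = 25 → Z
  i=21: I-D =  5 → F
  i=22: U-X = 23 → X
  i=23: S-N =  5 → F
  shifts repeat with period 5: ZFXFD

ZFXFD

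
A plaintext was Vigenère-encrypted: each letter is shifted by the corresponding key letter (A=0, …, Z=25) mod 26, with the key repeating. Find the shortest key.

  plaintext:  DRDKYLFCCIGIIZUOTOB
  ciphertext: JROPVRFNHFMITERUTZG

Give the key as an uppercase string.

  i= 0: J-D =  6 → G
  i= 1: R-R =  0 → A
  i= 2: O-D = 11 → L
  i= 3: P-K =  5 → F
  i= 4: V-Y = 23 → X
  i= 5: R-L =  6 → G
  i= 6: F-F =  0 → A
  i= 7: N-C = 11 → L
  i= 8: H-C =  5 → F
  i= 9: F-I = 23 → X
  i=10: M-G =  6 → G
  i=11: I-I =  0 → A
  i=12: T-I = 11 → L
  i=13: E-Z =  5 → F
  i=14: R-U = 23 → X
  i=15: U-O =  6 → G
  i=16: T-T =  0 → A
  i=17: Z-O = 11 → L
  i=18: G-B =  5 → F
  shifts repeat with period 5: GALFX

GALFX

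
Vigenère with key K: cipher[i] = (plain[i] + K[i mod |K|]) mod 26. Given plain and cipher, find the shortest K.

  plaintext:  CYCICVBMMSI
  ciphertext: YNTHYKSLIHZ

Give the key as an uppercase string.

  i= 0: Y-C = 22 → W
  i= 1: N-Y = 15 → P
  i= 2: T-C = 17 → R
  i= 3: H-I = 25 → Z
  i= 4: Y-C = 22 → W
  i= 5: K-V = 15 → P
  i= 6: S-B = 17 → R
  i= 7: L-M = 25 → Z
  i= 8: I-M = 22 → W
  i= 9: H-S = 15 → P
  i=10: Z-I = 17 → R
  shifts repeat with period 4: WPRZ

WPRZ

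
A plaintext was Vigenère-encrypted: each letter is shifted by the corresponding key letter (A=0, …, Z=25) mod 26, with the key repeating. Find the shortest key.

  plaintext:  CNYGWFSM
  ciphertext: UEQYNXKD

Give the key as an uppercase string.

  i= 0: U-C = 18 → S
  i= 1: E-N = 17 → R
  i= 2: Q-Y = 18 → S
  i= 3: Y-G = 18 → S
  i= 4: N-W = 17 → R
  i= 5: X-F = 18 → S
  i= 6: K-S = 18 → S
  i= 7: D-M = 17 → R
  shifts repeat with period 3: SRS

SRS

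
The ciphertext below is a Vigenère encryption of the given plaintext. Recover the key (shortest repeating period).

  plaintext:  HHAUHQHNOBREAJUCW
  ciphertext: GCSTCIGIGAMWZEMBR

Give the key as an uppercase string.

ZVS

  i= 0: G-H = 25 → Z
  i= 1: C-H = 21 → V
  i= 2: S-A = 18 → S
  i= 3: T-U = 25 → Z
  i= 4: C-H = 21 → V
  i= 5: I-Q = 18 → S
  i= 6: G-H = 25 → Z
  i= 7: I-N = 21 → V
  i= 8: G-O = 18 → S
  i= 9: A-B = 25 → Z
  i=10: M-R = 21 → V
  i=11: W-E = 18 → S
  i=12: Z-A = 25 → Z
  i=13: E-J = 21 → V
  i=14: M-U = 18 → S
  i=15: B-C = 25 → Z
  i=16: R-W = 21 → V
  shifts repeat with period 3: ZVS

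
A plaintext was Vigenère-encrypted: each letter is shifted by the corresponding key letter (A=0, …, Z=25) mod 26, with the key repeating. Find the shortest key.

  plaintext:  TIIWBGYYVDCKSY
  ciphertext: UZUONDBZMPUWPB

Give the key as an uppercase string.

BRMSMXD

  i= 0: U-T =  1 → B
  i= 1: Z-I = 17 → R
  i= 2: U-I = 12 → M
  i= 3: O-W = 18 → S
  i= 4: N-B = 12 → M
  i= 5: D-G = 23 → X
  i= 6: B-Y =  3 → D
  i= 7: Z-Y =  1 → B
  i= 8: M-V = 17 → R
  i= 9: P-D = 12 → M
  i=10: U-C = 18 → S
  i=11: W-K = 12 → M
  i=12: P-S = 23 → X
  i=13: B-Y =  3 → D
  shifts repeat with period 7: BRMSMXD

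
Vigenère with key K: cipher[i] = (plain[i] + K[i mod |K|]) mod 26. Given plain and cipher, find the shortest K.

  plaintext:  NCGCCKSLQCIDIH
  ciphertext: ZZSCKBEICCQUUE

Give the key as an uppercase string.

MXMAIR

  i= 0: Z-N = 12 → M
  i= 1: Z-C = 23 → X
  i= 2: S-G = 12 → M
  i= 3: C-C =  0 → A
  i= 4: K-C =  8 → I
  i= 5: B-K = 17 → R
  i= 6: E-S = 12 → M
  i= 7: I-L = 23 → X
  i= 8: C-Q = 12 → M
  i= 9: C-C =  0 → A
  i=10: Q-I =  8 → I
  i=11: U-D = 17 → R
  i=12: U-I = 12 → M
  i=13: E-H = 23 → X
  shifts repeat with period 6: MXMAIR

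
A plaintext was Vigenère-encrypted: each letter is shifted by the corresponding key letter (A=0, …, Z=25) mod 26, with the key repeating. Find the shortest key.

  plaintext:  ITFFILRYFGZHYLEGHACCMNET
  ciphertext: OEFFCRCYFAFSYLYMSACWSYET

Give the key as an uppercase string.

  i= 0: O-I =  6 → G
  i= 1: E-T = 11 → L
  i= 2: F-F =  0 → A
  i= 3: F-F =  0 → A
  i= 4: C-I = 20 → U
  i= 5: R-L =  6 → G
  i= 6: C-R = 11 → L
  i= 7: Y-Y =  0 → A
  i= 8: F-F =  0 → A
  i= 9: A-G = 20 → U
  i=10: F-Z =  6 → G
  i=11: S-H = 11 → L
  i=12: Y-Y =  0 → A
  i=13: L-L =  0 → A
  i=14: Y-E = 20 → U
  i=15: M-G =  6 → G
  i=16: S-H = 11 → L
  i=17: A-A =  0 → A
  i=18: C-C =  0 → A
  i=19: W-C = 20 → U
  i=20: S-M =  6 → G
  i=21: Y-N = 11 → L
  i=22: E-E =  0 → A
  i=23: T-T =  0 → A
  shifts repeat with period 5: GLAAU

GLAAU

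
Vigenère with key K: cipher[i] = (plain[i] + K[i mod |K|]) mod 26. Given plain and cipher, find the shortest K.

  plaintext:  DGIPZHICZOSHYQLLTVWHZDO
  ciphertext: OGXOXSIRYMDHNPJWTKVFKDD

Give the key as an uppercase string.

  i= 0: O-D = 11 → L
  i= 1: G-G =  0 → A
  i= 2: X-I = 15 → P
  i= 3: O-P = 25 → Z
  i= 4: X-Z = 24 → Y
  i= 5: S-H = 11 → L
  i= 6: I-I =  0 → A
  i= 7: R-C = 15 → P
  i= 8: Y-Z = 25 → Z
  i= 9: M-O = 24 → Y
  i=10: D-S = 11 → L
  i=11: H-H =  0 → A
  i=12: N-Y = 15 → P
  i=13: P-Q = 25 → Z
  i=14: J-L = 24 → Y
  i=15: W-L = 11 → L
  i=16: T-T =  0 → A
  i=17: K-V = 15 → P
  i=18: V-W = 25 → Z
  i=19: F-H = 24 → Y
  i=20: K-Z = 11 → L
  i=21: D-D =  0 → A
  i=22: D-O = 15 → P
  shifts repeat with period 5: LAPZY

LAPZY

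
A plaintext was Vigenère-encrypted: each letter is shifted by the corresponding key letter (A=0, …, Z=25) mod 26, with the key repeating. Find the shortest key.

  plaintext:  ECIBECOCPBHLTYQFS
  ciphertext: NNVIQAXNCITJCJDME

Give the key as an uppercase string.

  i= 0: N-E =  9 → J
  i= 1: N-C = 11 → L
  i= 2: V-I = 13 → N
  i= 3: I-B =  7 → H
  i= 4: Q-E = 12 → M
  i= 5: A-C = 24 → Y
  i= 6: X-O =  9 → J
  i= 7: N-C = 11 → L
  i= 8: C-P = 13 → N
  i= 9: I-B =  7 → H
  i=10: T-H = 12 → M
  i=11: J-L = 24 → Y
  i=12: C-T =  9 → J
  i=13: J-Y = 11 → L
  i=14: D-Q = 13 → N
  i=15: M-F =  7 → H
  i=16: E-S = 12 → M
  shifts repeat with period 6: JLNHMY

JLNHMY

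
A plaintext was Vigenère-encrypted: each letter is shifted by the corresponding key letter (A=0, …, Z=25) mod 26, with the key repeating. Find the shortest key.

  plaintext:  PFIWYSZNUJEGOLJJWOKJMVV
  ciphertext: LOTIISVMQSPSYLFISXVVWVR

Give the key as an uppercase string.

WJLMKAWZ

  i= 0: L-P = 22 → W
  i= 1: O-F =  9 → J
  i= 2: T-I = 11 → L
  i= 3: I-W = 12 → M
  i= 4: I-Y = 10 → K
  i= 5: S-S =  0 → A
  i= 6: V-Z = 22 → W
  i= 7: M-N = 25 → Z
  i= 8: Q-U = 22 → W
  i= 9: S-J =  9 → J
  i=10: P-E = 11 → L
  i=11: S-G = 12 → M
  i=12: Y-O = 10 → K
  i=13: L-L =  0 → A
  i=14: F-J = 22 → W
  i=15: I-J = 25 → Z
  i=16: S-W = 22 → W
  i=17: X-O =  9 → J
  i=18: V-K = 11 → L
  i=19: V-J = 12 → M
  i=20: W-M = 10 → K
  i=21: V-V =  0 → A
  i=22: R-V = 22 → W
  shifts repeat with period 8: WJLMKAWZ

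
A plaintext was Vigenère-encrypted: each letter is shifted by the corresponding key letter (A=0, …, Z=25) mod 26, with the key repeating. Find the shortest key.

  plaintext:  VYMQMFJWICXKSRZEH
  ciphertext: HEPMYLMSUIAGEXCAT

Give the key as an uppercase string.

MGDW

  i= 0: H-V = 12 → M
  i= 1: E-Y =  6 → G
  i= 2: P-M =  3 → D
  i= 3: M-Q = 22 → W
  i= 4: Y-M = 12 → M
  i= 5: L-F =  6 → G
  i= 6: M-J =  3 → D
  i= 7: S-W = 22 → W
  i= 8: U-I = 12 → M
  i= 9: I-C =  6 → G
  i=10: A-X =  3 → D
  i=11: G-K = 22 → W
  i=12: E-S = 12 → M
  i=13: X-R =  6 → G
  i=14: C-Z =  3 → D
  i=15: A-E = 22 → W
  i=16: T-H = 12 → M
  shifts repeat with period 4: MGDW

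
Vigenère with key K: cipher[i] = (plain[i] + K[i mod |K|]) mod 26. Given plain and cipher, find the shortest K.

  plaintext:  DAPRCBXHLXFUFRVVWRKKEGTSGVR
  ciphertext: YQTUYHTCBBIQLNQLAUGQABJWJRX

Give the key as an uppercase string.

VQEDWGW

  i= 0: Y-D = 21 → V
  i= 1: Q-A = 16 → Q
  i= 2: T-P =  4 → E
  i= 3: U-R =  3 → D
  i= 4: Y-C = 22 → W
  i= 5: H-B =  6 → G
  i= 6: T-X = 22 → W
  i= 7: C-H = 21 → V
  i= 8: B-L = 16 → Q
  i= 9: B-X =  4 → E
  i=10: I-F =  3 → D
  i=11: Q-U = 22 → W
  i=12: L-F =  6 → G
  i=13: N-R = 22 → W
  i=14: Q-V = 21 → V
  i=15: L-V = 16 → Q
  i=16: A-W =  4 → E
  i=17: U-R =  3 → D
  i=18: G-K = 22 → W
  i=19: Q-K =  6 → G
  i=20: A-E = 22 → W
  i=21: B-G = 21 → V
  i=22: J-T = 16 → Q
  i=23: W-S =  4 → E
  i=24: J-G =  3 → D
  i=25: R-V = 22 → W
  i=26: X-R =  6 → G
  shifts repeat with period 7: VQEDWGW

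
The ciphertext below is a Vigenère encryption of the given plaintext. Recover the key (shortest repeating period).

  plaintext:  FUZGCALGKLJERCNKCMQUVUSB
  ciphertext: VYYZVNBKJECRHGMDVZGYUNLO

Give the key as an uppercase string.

  i= 0: V-F = 16 → Q
  i= 1: Y-U =  4 → E
  i= 2: Y-Z = 25 → Z
  i= 3: Z-G = 19 → T
  i= 4: V-C = 19 → T
  i= 5: N-A = 13 → N
  i= 6: B-L = 16 → Q
  i= 7: K-G =  4 → E
  i= 8: J-K = 25 → Z
  i= 9: E-L = 19 → T
  i=10: C-J = 19 → T
  i=11: R-E = 13 → N
  i=12: H-R = 16 → Q
  i=13: G-C =  4 → E
  i=14: M-N = 25 → Z
  i=15: D-K = 19 → T
  i=16: V-C = 19 → T
  i=17: Z-M = 13 → N
  i=18: G-Q = 16 → Q
  i=19: Y-U =  4 → E
  i=20: U-V = 25 → Z
  i=21: N-U = 19 → T
  i=22: L-S = 19 → T
  i=23: O-B = 13 → N
  shifts repeat with period 6: QEZTTN

QEZTTN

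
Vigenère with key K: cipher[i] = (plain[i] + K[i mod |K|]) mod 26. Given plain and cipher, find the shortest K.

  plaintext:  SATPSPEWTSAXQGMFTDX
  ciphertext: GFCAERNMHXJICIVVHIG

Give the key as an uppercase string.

  i= 0: G-S = 14 → O
  i= 1: F-A =  5 → F
  i= 2: C-T =  9 → J
  i= 3: A-P = 11 → L
  i= 4: E-S = 12 → M
  i= 5: R-P =  2 → C
  i= 6: N-E =  9 → J
  i= 7: M-W = 16 → Q
  i= 8: H-T = 14 → O
  i= 9: X-S =  5 → F
  i=10: J-A =  9 → J
  i=11: I-X = 11 → L
  i=12: C-Q = 12 → M
  i=13: I-G =  2 → C
  i=14: V-M =  9 → J
  i=15: V-F = 16 → Q
  i=16: H-T = 14 → O
  i=17: I-D =  5 → F
  i=18: G-X =  9 → J
  shifts repeat with period 8: OFJLMCJQ

OFJLMCJQ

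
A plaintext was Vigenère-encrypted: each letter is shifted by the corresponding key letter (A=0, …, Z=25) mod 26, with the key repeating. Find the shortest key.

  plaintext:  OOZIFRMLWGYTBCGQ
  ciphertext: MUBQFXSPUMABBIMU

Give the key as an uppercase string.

YGCIAGGE

  i= 0: M-O = 24 → Y
  i= 1: U-O =  6 → G
  i= 2: B-Z =  2 → C
  i= 3: Q-I =  8 → I
  i= 4: F-F =  0 → A
  i= 5: X-R =  6 → G
  i= 6: S-M =  6 → G
  i= 7: P-L =  4 → E
  i= 8: U-W = 24 → Y
  i= 9: M-G =  6 → G
  i=10: A-Y =  2 → C
  i=11: B-T =  8 → I
  i=12: B-B =  0 → A
  i=13: I-C =  6 → G
  i=14: M-G =  6 → G
  i=15: U-Q =  4 → E
  shifts repeat with period 8: YGCIAGGE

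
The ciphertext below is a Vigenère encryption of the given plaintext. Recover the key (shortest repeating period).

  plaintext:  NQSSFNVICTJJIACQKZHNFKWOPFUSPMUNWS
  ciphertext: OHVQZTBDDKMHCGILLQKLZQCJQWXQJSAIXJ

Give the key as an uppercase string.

BRDYUGGV

  i= 0: O-N =  1 → B
  i= 1: H-Q = 17 → R
  i= 2: V-S =  3 → D
  i= 3: Q-S = 24 → Y
  i= 4: Z-F = 20 → U
  i= 5: T-N =  6 → G
  i= 6: B-V =  6 → G
  i= 7: D-I = 21 → V
  i= 8: D-C =  1 → B
  i= 9: K-T = 17 → R
  i=10: M-J =  3 → D
  i=11: H-J = 24 → Y
  i=12: C-I = 20 → U
  i=13: G-A =  6 → G
  i=14: I-C =  6 → G
  i=15: L-Q = 21 → V
  i=16: L-K =  1 → B
  i=17: Q-Z = 17 → R
  i=18: K-H =  3 → D
  i=19: L-N = 24 → Y
  i=20: Z-F = 20 → U
  i=21: Q-K =  6 → G
  i=22: C-W =  6 → G
  i=23: J-O = 21 → V
  i=24: Q-P =  1 → B
  i=25: W-F = 17 → R
  i=26: X-U =  3 → D
  i=27: Q-S = 24 → Y
  i=28: J-P = 20 → U
  i=29: S-M =  6 → G
  i=30: A-U =  6 → G
  i=31: I-N = 21 → V
  i=32: X-W =  1 → B
  i=33: J-S = 17 → R
  shifts repeat with period 8: BRDYUGGV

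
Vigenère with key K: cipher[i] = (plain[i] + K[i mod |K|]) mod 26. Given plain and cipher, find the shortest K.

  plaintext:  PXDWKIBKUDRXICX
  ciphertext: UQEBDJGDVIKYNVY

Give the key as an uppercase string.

  i= 0: U-P =  5 → F
  i= 1: Q-X = 19 → T
  i= 2: E-D =  1 → B
  i= 3: B-W =  5 → F
  i= 4: D-K = 19 → T
  i= 5: J-I =  1 → B
  i= 6: G-B =  5 → F
  i= 7: D-K = 19 → T
  i= 8: V-U =  1 → B
  i= 9: I-D =  5 → F
  i=10: K-R = 19 → T
  i=11: Y-X =  1 → B
  i=12: N-I =  5 → F
  i=13: V-C = 19 → T
  i=14: Y-X =  1 → B
  shifts repeat with period 3: FTB

FTB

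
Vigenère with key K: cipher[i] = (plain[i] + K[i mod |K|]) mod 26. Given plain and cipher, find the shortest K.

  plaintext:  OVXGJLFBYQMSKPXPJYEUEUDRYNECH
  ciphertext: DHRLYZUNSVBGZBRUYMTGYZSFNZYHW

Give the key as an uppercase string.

  i= 0: D-O = 15 → P
  i= 1: H-V = 12 → M
  i= 2: R-X = 20 → U
  i= 3: L-G =  5 → F
  i= 4: Y-J = 15 → P
  i= 5: Z-L = 14 → O
  i= 6: U-F = 15 → P
  i= 7: N-B = 12 → M
  i= 8: S-Y = 20 → U
  i= 9: V-Q =  5 → F
  i=10: B-M = 15 → P
  i=11: G-S = 14 → O
  i=12: Z-K = 15 → P
  i=13: B-P = 12 → M
  i=14: R-X = 20 → U
  i=15: U-P =  5 → F
  i=16: Y-J = 15 → P
  i=17: M-Y = 14 → O
  i=18: T-E = 15 → P
  i=19: G-U = 12 → M
  i=20: Y-E = 20 → U
  i=21: Z-U =  5 → F
  i=22: S-D = 15 → P
  i=23: F-R = 14 → O
  i=24: N-Y = 15 → P
  i=25: Z-N = 12 → M
  i=26: Y-E = 20 → U
  i=27: H-C =  5 → F
  i=28: W-H = 15 → P
  shifts repeat with period 6: PMUFPO

PMUFPO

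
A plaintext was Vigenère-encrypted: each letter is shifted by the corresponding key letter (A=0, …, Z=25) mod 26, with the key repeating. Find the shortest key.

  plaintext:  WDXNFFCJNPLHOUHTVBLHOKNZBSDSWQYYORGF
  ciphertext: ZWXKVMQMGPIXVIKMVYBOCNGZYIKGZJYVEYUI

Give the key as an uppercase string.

  i= 0: Z-W =  3 → D
  i= 1: W-D = 19 → T
  i= 2: X-X =  0 → A
  i= 3: K-N = 23 → X
  i= 4: V-F = 16 → Q
  i= 5: M-F =  7 → H
  i= 6: Q-C = 14 → O
  i= 7: M-J =  3 → D
  i= 8: G-N = 19 → T
  i= 9: P-P =  0 → A
  i=10: I-L = 23 → X
  i=11: X-H = 16 → Q
  i=12: V-O =  7 → H
  i=13: I-U = 14 → O
  i=14: K-H =  3 → D
  i=15: M-T = 19 → T
  i=16: V-V =  0 → A
  i=17: Y-B = 23 → X
  i=18: B-L = 16 → Q
  i=19: O-H =  7 → H
  i=20: C-O = 14 → O
  i=21: N-K =  3 → D
  i=22: G-N = 19 → T
  i=23: Z-Z =  0 → A
  i=24: Y-B = 23 → X
  i=25: I-S = 16 → Q
  i=26: K-D =  7 → H
  i=27: G-S = 14 → O
  i=28: Z-W =  3 → D
  i=29: J-Q = 19 → T
  i=30: Y-Y =  0 → A
  i=31: V-Y = 23 → X
  i=32: E-O = 16 → Q
  i=33: Y-R =  7 → H
  i=34: U-G = 14 → O
  i=35: I-F =  3 → D
  shifts repeat with period 7: DTAXQHO

DTAXQHO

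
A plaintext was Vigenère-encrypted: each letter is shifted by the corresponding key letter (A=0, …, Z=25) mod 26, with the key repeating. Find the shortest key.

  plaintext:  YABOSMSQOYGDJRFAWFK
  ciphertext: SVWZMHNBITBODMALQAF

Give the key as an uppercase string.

  i= 0: S-Y = 20 → U
  i= 1: V-A = 21 → V
  i= 2: W-B = 21 → V
  i= 3: Z-O = 11 → L
  i= 4: M-S = 20 → U
  i= 5: H-M = 21 → V
  i= 6: N-S = 21 → V
  i= 7: B-Q = 11 → L
  i= 8: I-O = 20 → U
  i= 9: T-Y = 21 → V
  i=10: B-G = 21 → V
  i=11: O-D = 11 → L
  i=12: D-J = 20 → U
  i=13: M-R = 21 → V
  i=14: A-F = 21 → V
  i=15: L-A = 11 → L
  i=16: Q-W = 20 → U
  i=17: A-F = 21 → V
  i=18: F-K = 21 → V
  shifts repeat with period 4: UVVL

UVVL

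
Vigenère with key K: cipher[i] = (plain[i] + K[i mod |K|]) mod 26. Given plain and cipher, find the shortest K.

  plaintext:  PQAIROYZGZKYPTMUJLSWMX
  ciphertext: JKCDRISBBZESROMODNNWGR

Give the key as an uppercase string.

UUCVA

  i= 0: J-P = 20 → U
  i= 1: K-Q = 20 → U
  i= 2: C-A =  2 → C
  i= 3: D-I = 21 → V
  i= 4: R-R =  0 → A
  i= 5: I-O = 20 → U
  i= 6: S-Y = 20 → U
  i= 7: B-Z =  2 → C
  i= 8: B-G = 21 → V
  i= 9: Z-Z =  0 → A
  i=10: E-K = 20 → U
  i=11: S-Y = 20 → U
  i=12: R-P =  2 → C
  i=13: O-T = 21 → V
  i=14: M-M =  0 → A
  i=15: O-U = 20 → U
  i=16: D-J = 20 → U
  i=17: N-L =  2 → C
  i=18: N-S = 21 → V
  i=19: W-W =  0 → A
  i=20: G-M = 20 → U
  i=21: R-X = 20 → U
  shifts repeat with period 5: UUCVA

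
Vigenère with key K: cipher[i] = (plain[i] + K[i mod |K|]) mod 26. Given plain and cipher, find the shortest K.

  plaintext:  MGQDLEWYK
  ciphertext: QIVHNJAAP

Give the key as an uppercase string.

  i= 0: Q-M =  4 → E
  i= 1: I-G =  2 → C
  i= 2: V-Q =  5 → F
  i= 3: H-D =  4 → E
  i= 4: N-L =  2 → C
  i= 5: J-E =  5 → F
  i= 6: A-W =  4 → E
  i= 7: A-Y =  2 → C
  i= 8: P-K =  5 → F
  shifts repeat with period 3: ECF

ECF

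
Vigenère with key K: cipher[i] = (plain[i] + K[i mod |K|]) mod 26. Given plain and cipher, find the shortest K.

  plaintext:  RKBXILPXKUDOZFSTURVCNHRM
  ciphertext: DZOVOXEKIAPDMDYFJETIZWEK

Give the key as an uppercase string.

MPNYG

  i= 0: D-R = 12 → M
  i= 1: Z-K = 15 → P
  i= 2: O-B = 13 → N
  i= 3: V-X = 24 → Y
  i= 4: O-I =  6 → G
  i= 5: X-L = 12 → M
  i= 6: E-P = 15 → P
  i= 7: K-X = 13 → N
  i= 8: I-K = 24 → Y
  i= 9: A-U =  6 → G
  i=10: P-D = 12 → M
  i=11: D-O = 15 → P
  i=12: M-Z = 13 → N
  i=13: D-F = 24 → Y
  i=14: Y-S =  6 → G
  i=15: F-T = 12 → M
  i=16: J-U = 15 → P
  i=17: E-R = 13 → N
  i=18: T-V = 24 → Y
  i=19: I-C =  6 → G
  i=20: Z-N = 12 → M
  i=21: W-H = 15 → P
  i=22: E-R = 13 → N
  i=23: K-M = 24 → Y
  shifts repeat with period 5: MPNYG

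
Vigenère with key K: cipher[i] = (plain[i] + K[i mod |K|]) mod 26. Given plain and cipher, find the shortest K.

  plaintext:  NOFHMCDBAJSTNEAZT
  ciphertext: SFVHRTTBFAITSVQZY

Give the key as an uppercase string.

FRQA

  i= 0: S-N =  5 → F
  i= 1: F-O = 17 → R
  i= 2: V-F = 16 → Q
  i= 3: H-H =  0 → A
  i= 4: R-M =  5 → F
  i= 5: T-C = 17 → R
  i= 6: T-D = 16 → Q
  i= 7: B-B =  0 → A
  i= 8: F-A =  5 → F
  i= 9: A-J = 17 → R
  i=10: I-S = 16 → Q
  i=11: T-T =  0 → A
  i=12: S-N =  5 → F
  i=13: V-E = 17 → R
  i=14: Q-A = 16 → Q
  i=15: Z-Z =  0 → A
  i=16: Y-T =  5 → F
  shifts repeat with period 4: FRQA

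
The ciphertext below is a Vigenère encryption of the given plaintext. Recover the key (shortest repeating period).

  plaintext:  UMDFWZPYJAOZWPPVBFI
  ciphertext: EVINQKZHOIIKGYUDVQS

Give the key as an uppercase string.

  i= 0: E-U = 10 → K
  i= 1: V-M =  9 → J
  i= 2: I-D =  5 → F
  i= 3: N-F =  8 → I
  i= 4: Q-W = 20 → U
  i= 5: K-Z = 11 → L
  i= 6: Z-P = 10 → K
  i= 7: H-Y =  9 → J
  i= 8: O-J =  5 → F
  i= 9: I-A =  8 → I
  i=10: I-O = 20 → U
  i=11: K-Z = 11 → L
  i=12: G-W = 10 → K
  i=13: Y-P =  9 → J
  i=14: U-P =  5 → F
  i=15: D-V =  8 → I
  i=16: V-B = 20 → U
  i=17: Q-F = 11 → L
  i=18: S-I = 10 → K
  shifts repeat with period 6: KJFIUL

KJFIUL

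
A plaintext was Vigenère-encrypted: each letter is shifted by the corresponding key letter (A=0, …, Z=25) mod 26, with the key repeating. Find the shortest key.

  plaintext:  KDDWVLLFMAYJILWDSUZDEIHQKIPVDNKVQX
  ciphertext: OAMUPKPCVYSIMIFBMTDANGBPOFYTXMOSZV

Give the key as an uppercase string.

  i= 0: O-K =  4 → E
  i= 1: A-D = 23 → X
  i= 2: M-D =  9 → J
  i= 3: U-W = 24 → Y
  i= 4: P-V = 20 → U
  i= 5: K-L = 25 → Z
  i= 6: P-L =  4 → E
  i= 7: C-F = 23 → X
  i= 8: V-M =  9 → J
  i= 9: Y-A = 24 → Y
  i=10: S-Y = 20 → U
  i=11: I-J = 25 → Z
  i=12: M-I =  4 → E
  i=13: I-L = 23 → X
  i=14: F-W =  9 → J
  i=15: B-D = 24 → Y
  i=16: M-S = 20 → U
  i=17: T-U = 25 → Z
  i=18: D-Z =  4 → E
  i=19: A-D = 23 → X
  i=20: N-E =  9 → J
  i=21: G-I = 24 → Y
  i=22: B-H = 20 → U
  i=23: P-Q = 25 → Z
  i=24: O-K =  4 → E
  i=25: F-I = 23 → X
  i=26: Y-P =  9 → J
  i=27: T-V = 24 → Y
  i=28: X-D = 20 → U
  i=29: M-N = 25 → Z
  i=30: O-K =  4 → E
  i=31: S-V = 23 → X
  i=32: Z-Q =  9 → J
  i=33: V-X = 24 → Y
  shifts repeat with period 6: EXJYUZ

EXJYUZ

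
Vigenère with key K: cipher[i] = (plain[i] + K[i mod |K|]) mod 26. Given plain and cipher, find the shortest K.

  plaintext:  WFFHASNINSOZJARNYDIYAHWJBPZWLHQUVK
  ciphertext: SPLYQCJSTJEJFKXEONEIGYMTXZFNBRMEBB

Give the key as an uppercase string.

WKGRQK

  i= 0: S-W = 22 → W
  i= 1: P-F = 10 → K
  i= 2: L-F =  6 → G
  i= 3: Y-H = 17 → R
  i= 4: Q-A = 16 → Q
  i= 5: C-S = 10 → K
  i= 6: J-N = 22 → W
  i= 7: S-I = 10 → K
  i= 8: T-N =  6 → G
  i= 9: J-S = 17 → R
  i=10: E-O = 16 → Q
  i=11: J-Z = 10 → K
  i=12: F-J = 22 → W
  i=13: K-A = 10 → K
  i=14: X-R =  6 → G
  i=15: E-N = 17 → R
  i=16: O-Y = 16 → Q
  i=17: N-D = 10 → K
  i=18: E-I = 22 → W
  i=19: I-Y = 10 → K
  i=20: G-A =  6 → G
  i=21: Y-H = 17 → R
  i=22: M-W = 16 → Q
  i=23: T-J = 10 → K
  i=24: X-B = 22 → W
  i=25: Z-P = 10 → K
  i=26: F-Z =  6 → G
  i=27: N-W = 17 → R
  i=28: B-L = 16 → Q
  i=29: R-H = 10 → K
  i=30: M-Q = 22 → W
  i=31: E-U = 10 → K
  i=32: B-V =  6 → G
  i=33: B-K = 17 → R
  shifts repeat with period 6: WKGRQK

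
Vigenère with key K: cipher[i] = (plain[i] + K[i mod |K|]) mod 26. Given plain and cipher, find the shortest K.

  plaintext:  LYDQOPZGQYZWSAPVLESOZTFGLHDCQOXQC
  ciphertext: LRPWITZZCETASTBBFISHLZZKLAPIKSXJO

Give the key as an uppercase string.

ATMGUE

  i= 0: L-L =  0 → A
  i= 1: R-Y = 19 → T
  i= 2: P-D = 12 → M
  i= 3: W-Q =  6 → G
  i= 4: I-O = 20 → U
  i= 5: T-P =  4 → E
  i= 6: Z-Z =  0 → A
  i= 7: Z-G = 19 → T
  i= 8: C-Q = 12 → M
  i= 9: E-Y =  6 → G
  i=10: T-Z = 20 → U
  i=11: A-W =  4 → E
  i=12: S-S =  0 → A
  i=13: T-A = 19 → T
  i=14: B-P = 12 → M
  i=15: B-V =  6 → G
  i=16: F-L = 20 → U
  i=17: I-E =  4 → E
  i=18: S-S =  0 → A
  i=19: H-O = 19 → T
  i=20: L-Z = 12 → M
  i=21: Z-T =  6 → G
  i=22: Z-F = 20 → U
  i=23: K-G =  4 → E
  i=24: L-L =  0 → A
  i=25: A-H = 19 → T
  i=26: P-D = 12 → M
  i=27: I-C =  6 → G
  i=28: K-Q = 20 → U
  i=29: S-O =  4 → E
  i=30: X-X =  0 → A
  i=31: J-Q = 19 → T
  i=32: O-C = 12 → M
  shifts repeat with period 6: ATMGUE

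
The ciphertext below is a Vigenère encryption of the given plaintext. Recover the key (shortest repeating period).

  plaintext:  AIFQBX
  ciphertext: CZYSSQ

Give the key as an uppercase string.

CRT

  i= 0: C-A =  2 → C
  i= 1: Z-I = 17 → R
  i= 2: Y-F = 19 → T
  i= 3: S-Q =  2 → C
  i= 4: S-B = 17 → R
  i= 5: Q-X = 19 → T
  shifts repeat with period 3: CRT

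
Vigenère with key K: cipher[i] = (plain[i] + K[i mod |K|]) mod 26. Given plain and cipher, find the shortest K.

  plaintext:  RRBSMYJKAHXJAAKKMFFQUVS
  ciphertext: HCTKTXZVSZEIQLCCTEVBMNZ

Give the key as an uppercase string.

  i= 0: H-R = 16 → Q
  i= 1: C-R = 11 → L
  i= 2: T-B = 18 → S
  i= 3: K-S = 18 → S
  i= 4: T-M =  7 → H
  i= 5: X-Y = 25 → Z
  i= 6: Z-J = 16 → Q
  i= 7: V-K = 11 → L
  i= 8: S-A = 18 → S
  i= 9: Z-H = 18 → S
  i=10: E-X =  7 → H
  i=11: I-J = 25 → Z
  i=12: Q-A = 16 → Q
  i=13: L-A = 11 → L
  i=14: C-K = 18 → S
  i=15: C-K = 18 → S
  i=16: T-M =  7 → H
  i=17: E-F = 25 → Z
  i=18: V-F = 16 → Q
  i=19: B-Q = 11 → L
  i=20: M-U = 18 → S
  i=21: N-V = 18 → S
  i=22: Z-S =  7 → H
  shifts repeat with period 6: QLSSHZ

QLSSHZ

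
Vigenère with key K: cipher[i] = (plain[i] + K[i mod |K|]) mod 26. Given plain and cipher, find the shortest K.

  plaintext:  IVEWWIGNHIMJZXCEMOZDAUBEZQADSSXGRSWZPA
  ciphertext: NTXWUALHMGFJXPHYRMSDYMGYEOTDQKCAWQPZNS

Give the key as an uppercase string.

  i= 0: N-I =  5 → F
  i= 1: T-V = 24 → Y
  i= 2: X-E = 19 → T
  i= 3: W-W =  0 → A
  i= 4: U-W = 24 → Y
  i= 5: A-I = 18 → S
  i= 6: L-G =  5 → F
  i= 7: H-N = 20 → U
  i= 8: M-H =  5 → F
  i= 9: G-I = 24 → Y
  i=10: F-M = 19 → T
  i=11: J-J =  0 → A
  i=12: X-Z = 24 → Y
  i=13: P-X = 18 → S
  i=14: H-C =  5 → F
  i=15: Y-E = 20 → U
  i=16: R-M =  5 → F
  i=17: M-O = 24 → Y
  i=18: S-Z = 19 → T
  i=19: D-D =  0 → A
  i=20: Y-A = 24 → Y
  i=21: M-U = 18 → S
  i=22: G-B =  5 → F
  i=23: Y-E = 20 → U
  i=24: E-Z =  5 → F
  i=25: O-Q = 24 → Y
  i=26: T-A = 19 → T
  i=27: D-D =  0 → A
  i=28: Q-S = 24 → Y
  i=29: K-S = 18 → S
  i=30: C-X =  5 → F
  i=31: A-G = 20 → U
  i=32: W-R =  5 → F
  i=33: Q-S = 24 → Y
  i=34: P-W = 19 → T
  i=35: Z-Z =  0 → A
  i=36: N-P = 24 → Y
  i=37: S-A = 18 → S
  shifts repeat with period 8: FYTAYSFU

FYTAYSFU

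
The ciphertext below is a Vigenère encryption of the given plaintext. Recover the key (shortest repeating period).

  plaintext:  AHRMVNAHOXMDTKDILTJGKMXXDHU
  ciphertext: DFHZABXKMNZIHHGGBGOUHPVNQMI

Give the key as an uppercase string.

DYQNFOX

  i= 0: D-A =  3 → D
  i= 1: F-H = 24 → Y
  i= 2: H-R = 16 → Q
  i= 3: Z-M = 13 → N
  i= 4: A-V =  5 → F
  i= 5: B-N = 14 → O
  i= 6: X-A = 23 → X
  i= 7: K-H =  3 → D
  i= 8: M-O = 24 → Y
  i= 9: N-X = 16 → Q
  i=10: Z-M = 13 → N
  i=11: I-D =  5 → F
  i=12: H-T = 14 → O
  i=13: H-K = 23 → X
  i=14: G-D =  3 → D
  i=15: G-I = 24 → Y
  i=16: B-L = 16 → Q
  i=17: G-T = 13 → N
  i=18: O-J =  5 → F
  i=19: U-G = 14 → O
  i=20: H-K = 23 → X
  i=21: P-M =  3 → D
  i=22: V-X = 24 → Y
  i=23: N-X = 16 → Q
  i=24: Q-D = 13 → N
  i=25: M-H =  5 → F
  i=26: I-U = 14 → O
  shifts repeat with period 7: DYQNFOX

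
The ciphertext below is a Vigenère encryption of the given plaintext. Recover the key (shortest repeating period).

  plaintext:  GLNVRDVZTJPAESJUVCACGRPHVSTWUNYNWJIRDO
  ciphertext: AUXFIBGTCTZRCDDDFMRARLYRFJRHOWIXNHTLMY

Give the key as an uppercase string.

  i= 0: A-G = 20 → U
  i= 1: U-L =  9 → J
  i= 2: X-N = 10 → K
  i= 3: F-V = 10 → K
  i= 4: I-R = 17 → R
  i= 5: B-D = 24 → Y
  i= 6: G-V = 11 → L
  i= 7: T-Z = 20 → U
  i= 8: C-T =  9 → J
  i= 9: T-J = 10 → K
  i=10: Z-P = 10 → K
  i=11: R-A = 17 → R
  i=12: C-E = 24 → Y
  i=13: D-S = 11 → L
  i=14: D-J = 20 → U
  i=15: D-U =  9 → J
  i=16: F-V = 10 → K
  i=17: M-C = 10 → K
  i=18: R-A = 17 → R
  i=19: A-C = 24 → Y
  i=20: R-G = 11 → L
  i=21: L-R = 20 → U
  i=22: Y-P =  9 → J
  i=23: R-H = 10 → K
  i=24: F-V = 10 → K
  i=25: J-S = 17 → R
  i=26: R-T = 24 → Y
  i=27: H-W = 11 → L
  i=28: O-U = 20 → U
  i=29: W-N =  9 → J
  i=30: I-Y = 10 → K
  i=31: X-N = 10 → K
  i=32: N-W = 17 → R
  i=33: H-J = 24 → Y
  i=34: T-I = 11 → L
  i=35: L-R = 20 → U
  i=36: M-D =  9 → J
  i=37: Y-O = 10 → K
  shifts repeat with period 7: UJKKRYL

UJKKRYL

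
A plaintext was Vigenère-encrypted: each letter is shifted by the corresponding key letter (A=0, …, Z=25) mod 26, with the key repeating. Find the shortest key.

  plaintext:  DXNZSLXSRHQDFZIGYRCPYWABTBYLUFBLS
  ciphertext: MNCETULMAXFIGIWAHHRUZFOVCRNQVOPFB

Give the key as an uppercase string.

  i= 0: M-D =  9 → J
  i= 1: N-X = 16 → Q
  i= 2: C-N = 15 → P
  i= 3: E-Z =  5 → F
  i= 4: T-S =  1 → B
  i= 5: U-L =  9 → J
  i= 6: L-X = 14 → O
  i= 7: M-S = 20 → U
  i= 8: A-R =  9 → J
  i= 9: X-H = 16 → Q
  i=10: F-Q = 15 → P
  i=11: I-D =  5 → F
  i=12: G-F =  1 → B
  i=13: I-Z =  9 → J
  i=14: W-I = 14 → O
  i=15: A-G = 20 → U
  i=16: H-Y =  9 → J
  i=17: H-R = 16 → Q
  i=18: R-C = 15 → P
  i=19: U-P =  5 → F
  i=20: Z-Y =  1 → B
  i=21: F-W =  9 → J
  i=22: O-A = 14 → O
  i=23: V-B = 20 → U
  i=24: C-T =  9 → J
  i=25: R-B = 16 → Q
  i=26: N-Y = 15 → P
  i=27: Q-L =  5 → F
  i=28: V-U =  1 → B
  i=29: O-F =  9 → J
  i=30: P-B = 14 → O
  i=31: F-L = 20 → U
  i=32: B-S =  9 → J
  shifts repeat with period 8: JQPFBJOU

JQPFBJOU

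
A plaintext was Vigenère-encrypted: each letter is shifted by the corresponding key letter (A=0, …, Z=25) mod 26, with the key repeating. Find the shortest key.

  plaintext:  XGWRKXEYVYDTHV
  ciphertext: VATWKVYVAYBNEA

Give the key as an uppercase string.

YUXFA

  i= 0: V-X = 24 → Y
  i= 1: A-G = 20 → U
  i= 2: T-W = 23 → X
  i= 3: W-R =  5 → F
  i= 4: K-K =  0 → A
  i= 5: V-X = 24 → Y
  i= 6: Y-E = 20 → U
  i= 7: V-Y = 23 → X
  i= 8: A-V =  5 → F
  i= 9: Y-Y =  0 → A
  i=10: B-D = 24 → Y
  i=11: N-T = 20 → U
  i=12: E-H = 23 → X
  i=13: A-V =  5 → F
  shifts repeat with period 5: YUXFA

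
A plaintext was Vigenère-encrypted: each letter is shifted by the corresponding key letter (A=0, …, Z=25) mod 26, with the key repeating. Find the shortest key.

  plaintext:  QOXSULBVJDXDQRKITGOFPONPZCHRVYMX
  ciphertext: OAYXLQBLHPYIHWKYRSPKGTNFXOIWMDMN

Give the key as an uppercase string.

YMBFRFAQ

  i= 0: O-Q = 24 → Y
  i= 1: A-O = 12 → M
  i= 2: Y-X =  1 → B
  i= 3: X-S =  5 → F
  i= 4: L-U = 17 → R
  i= 5: Q-L =  5 → F
  i= 6: B-B =  0 → A
  i= 7: L-V = 16 → Q
  i= 8: H-J = 24 → Y
  i= 9: P-D = 12 → M
  i=10: Y-X =  1 → B
  i=11: I-D =  5 → F
  i=12: H-Q = 17 → R
  i=13: W-R =  5 → F
  i=14: K-K =  0 → A
  i=15: Y-I = 16 → Q
  i=16: R-T = 24 → Y
  i=17: S-G = 12 → M
  i=18: P-O =  1 → B
  i=19: K-F =  5 → F
  i=20: G-P = 17 → R
  i=21: T-O =  5 → F
  i=22: N-N =  0 → A
  i=23: F-P = 16 → Q
  i=24: X-Z = 24 → Y
  i=25: O-C = 12 → M
  i=26: I-H =  1 → B
  i=27: W-R =  5 → F
  i=28: M-V = 17 → R
  i=29: D-Y =  5 → F
  i=30: M-M =  0 → A
  i=31: N-X = 16 → Q
  shifts repeat with period 8: YMBFRFAQ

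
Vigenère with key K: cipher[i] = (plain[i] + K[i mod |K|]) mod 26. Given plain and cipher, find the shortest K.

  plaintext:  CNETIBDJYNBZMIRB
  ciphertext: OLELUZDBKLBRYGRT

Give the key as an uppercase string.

  i= 0: O-C = 12 → M
  i= 1: L-N = 24 → Y
  i= 2: E-E =  0 → A
  i= 3: L-T = 18 → S
  i= 4: U-I = 12 → M
  i= 5: Z-B = 24 → Y
  i= 6: D-D =  0 → A
  i= 7: B-J = 18 → S
  i= 8: K-Y = 12 → M
  i= 9: L-N = 24 → Y
  i=10: B-B =  0 → A
  i=11: R-Z = 18 → S
  i=12: Y-M = 12 → M
  i=13: G-I = 24 → Y
  i=14: R-R =  0 → A
  i=15: T-B = 18 → S
  shifts repeat with period 4: MYAS

MYAS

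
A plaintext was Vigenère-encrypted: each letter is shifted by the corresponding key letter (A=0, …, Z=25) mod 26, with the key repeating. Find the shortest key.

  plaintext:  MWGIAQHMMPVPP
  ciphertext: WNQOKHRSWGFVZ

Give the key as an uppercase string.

KRKG

  i= 0: W-M = 10 → K
  i= 1: N-W = 17 → R
  i= 2: Q-G = 10 → K
  i= 3: O-I =  6 → G
  i= 4: K-A = 10 → K
  i= 5: H-Q = 17 → R
  i= 6: R-H = 10 → K
  i= 7: S-M =  6 → G
  i= 8: W-M = 10 → K
  i= 9: G-P = 17 → R
  i=10: F-V = 10 → K
  i=11: V-P =  6 → G
  i=12: Z-P = 10 → K
  shifts repeat with period 4: KRKG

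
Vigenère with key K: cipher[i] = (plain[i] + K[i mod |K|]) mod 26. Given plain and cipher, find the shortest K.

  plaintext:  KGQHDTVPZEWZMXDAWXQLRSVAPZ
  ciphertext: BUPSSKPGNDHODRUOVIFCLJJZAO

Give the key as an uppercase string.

  i= 0: B-K = 17 → R
  i= 1: U-G = 14 → O
  i= 2: P-Q = 25 → Z
  i= 3: S-H = 11 → L
  i= 4: S-D = 15 → P
  i= 5: K-T = 17 → R
  i= 6: P-V = 20 → U
  i= 7: G-P = 17 → R
  i= 8: N-Z = 14 → O
  i= 9: D-E = 25 → Z
  i=10: H-W = 11 → L
  i=11: O-Z = 15 → P
  i=12: D-M = 17 → R
  i=13: R-X = 20 → U
  i=14: U-D = 17 → R
  i=15: O-A = 14 → O
  i=16: V-W = 25 → Z
  i=17: I-X = 11 → L
  i=18: F-Q = 15 → P
  i=19: C-L = 17 → R
  i=20: L-R = 20 → U
  i=21: J-S = 17 → R
  i=22: J-V = 14 → O
  i=23: Z-A = 25 → Z
  i=24: A-P = 11 → L
  i=25: O-Z = 15 → P
  shifts repeat with period 7: ROZLPRU

ROZLPRU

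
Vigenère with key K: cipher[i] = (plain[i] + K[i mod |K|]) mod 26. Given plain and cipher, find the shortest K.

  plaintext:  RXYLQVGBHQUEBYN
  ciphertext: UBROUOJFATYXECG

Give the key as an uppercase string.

  i= 0: U-R =  3 → D
  i= 1: B-X =  4 → E
  i= 2: R-Y = 19 → T
  i= 3: O-L =  3 → D
  i= 4: U-Q =  4 → E
  i= 5: O-V = 19 → T
  i= 6: J-G =  3 → D
  i= 7: F-B =  4 → E
  i= 8: A-H = 19 → T
  i= 9: T-Q =  3 → D
  i=10: Y-U =  4 → E
  i=11: X-E = 19 → T
  i=12: E-B =  3 → D
  i=13: C-Y =  4 → E
  i=14: G-N = 19 → T
  shifts repeat with period 3: DET

DET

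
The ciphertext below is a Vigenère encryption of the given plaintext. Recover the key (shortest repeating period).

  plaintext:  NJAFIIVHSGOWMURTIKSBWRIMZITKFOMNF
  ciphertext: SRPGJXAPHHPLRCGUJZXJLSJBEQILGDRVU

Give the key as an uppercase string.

FIPBBP

  i= 0: S-N =  5 → F
  i= 1: R-J =  8 → I
  i= 2: P-A = 15 → P
  i= 3: G-F =  1 → B
  i= 4: J-I =  1 → B
  i= 5: X-I = 15 → P
  i= 6: A-V =  5 → F
  i= 7: P-H =  8 → I
  i= 8: H-S = 15 → P
  i= 9: H-G =  1 → B
  i=10: P-O =  1 → B
  i=11: L-W = 15 → P
  i=12: R-M =  5 → F
  i=13: C-U =  8 → I
  i=14: G-R = 15 → P
  i=15: U-T =  1 → B
  i=16: J-I =  1 → B
  i=17: Z-K = 15 → P
  i=18: X-S =  5 → F
  i=19: J-B =  8 → I
  i=20: L-W = 15 → P
  i=21: S-R =  1 → B
  i=22: J-I =  1 → B
  i=23: B-M = 15 → P
  i=24: E-Z =  5 → F
  i=25: Q-I =  8 → I
  i=26: I-T = 15 → P
  i=27: L-K =  1 → B
  i=28: G-F =  1 → B
  i=29: D-O = 15 → P
  i=30: R-M =  5 → F
  i=31: V-N =  8 → I
  i=32: U-F = 15 → P
  shifts repeat with period 6: FIPBBP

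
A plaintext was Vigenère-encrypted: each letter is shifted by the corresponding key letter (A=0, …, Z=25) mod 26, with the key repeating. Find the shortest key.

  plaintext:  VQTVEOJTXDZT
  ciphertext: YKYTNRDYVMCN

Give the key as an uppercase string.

DUFYJ

  i= 0: Y-V =  3 → D
  i= 1: K-Q = 20 → U
  i= 2: Y-T =  5 → F
  i= 3: T-V = 24 → Y
  i= 4: N-E =  9 → J
  i= 5: R-O =  3 → D
  i= 6: D-J = 20 → U
  i= 7: Y-T =  5 → F
  i= 8: V-X = 24 → Y
  i= 9: M-D =  9 → J
  i=10: C-Z =  3 → D
  i=11: N-T = 20 → U
  shifts repeat with period 5: DUFYJ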